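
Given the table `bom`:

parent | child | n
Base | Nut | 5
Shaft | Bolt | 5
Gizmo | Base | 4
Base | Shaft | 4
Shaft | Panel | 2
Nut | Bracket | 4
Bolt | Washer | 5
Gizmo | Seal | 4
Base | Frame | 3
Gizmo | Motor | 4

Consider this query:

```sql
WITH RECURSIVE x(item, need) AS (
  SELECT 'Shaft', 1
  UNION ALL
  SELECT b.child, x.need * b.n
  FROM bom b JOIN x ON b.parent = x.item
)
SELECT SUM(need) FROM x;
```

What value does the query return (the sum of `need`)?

Base: (Shaft, need=1).
Iteration 1: components of {Shaft} -> Bolt = 1*5 = 5, Panel = 1*2 = 2.
Iteration 2: components of {Bolt,Panel} -> Washer = 5*5 = 25.
Iteration 3: no further components; recursion stops.
SUM(need) = 1 + 2 + 5 + 25 = 33.

33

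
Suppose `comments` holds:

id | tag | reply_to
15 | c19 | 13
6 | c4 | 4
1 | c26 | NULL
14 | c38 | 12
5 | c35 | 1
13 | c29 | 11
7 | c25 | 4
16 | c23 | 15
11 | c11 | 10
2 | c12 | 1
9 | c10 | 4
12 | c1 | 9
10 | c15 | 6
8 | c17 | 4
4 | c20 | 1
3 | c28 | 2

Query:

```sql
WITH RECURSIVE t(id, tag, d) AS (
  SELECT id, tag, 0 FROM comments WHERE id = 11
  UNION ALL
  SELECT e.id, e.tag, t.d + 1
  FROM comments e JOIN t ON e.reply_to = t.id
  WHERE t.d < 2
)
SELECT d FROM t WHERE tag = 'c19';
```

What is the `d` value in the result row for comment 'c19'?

Base: id=11 (c11) at d 0.
Iteration 1: rows with reply_to in {11} -> c29 (id 13, d 1).
Iteration 2: rows with reply_to in {13} -> c19 (id 15, d 2).
Iteration 3: d < 2 fails for all current rows; recursion stops.

2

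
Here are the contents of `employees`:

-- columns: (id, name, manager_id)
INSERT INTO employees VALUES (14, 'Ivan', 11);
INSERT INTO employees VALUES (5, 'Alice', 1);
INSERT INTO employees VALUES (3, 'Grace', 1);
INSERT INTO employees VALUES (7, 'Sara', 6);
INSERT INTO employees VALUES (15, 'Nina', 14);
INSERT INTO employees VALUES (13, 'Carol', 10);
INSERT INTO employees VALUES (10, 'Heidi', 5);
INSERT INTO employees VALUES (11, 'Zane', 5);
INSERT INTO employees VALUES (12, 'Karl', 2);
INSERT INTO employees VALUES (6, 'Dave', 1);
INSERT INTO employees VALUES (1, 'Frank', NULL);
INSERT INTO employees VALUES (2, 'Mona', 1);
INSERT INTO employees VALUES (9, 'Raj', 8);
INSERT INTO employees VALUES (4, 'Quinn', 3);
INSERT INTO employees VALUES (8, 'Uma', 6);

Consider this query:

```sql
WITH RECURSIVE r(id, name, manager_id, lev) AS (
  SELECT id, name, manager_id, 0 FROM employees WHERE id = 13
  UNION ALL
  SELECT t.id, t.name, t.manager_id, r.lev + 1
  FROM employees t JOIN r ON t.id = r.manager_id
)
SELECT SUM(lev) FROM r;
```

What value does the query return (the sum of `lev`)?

6

Base: id=13 (Carol), manager_id=10, lev 0.
Iteration 1: join on id=10 -> Heidi (id 10, manager_id=5, lev 1).
Iteration 2: join on id=5 -> Alice (id 5, manager_id=1, lev 2).
Iteration 3: join on id=1 -> Frank (id 1, manager_id=NULL, lev 3).
Iteration 4: manager_id is NULL; no match; recursion stops.
SUM(lev) = 0 + 1 + 2 + 3 = 6.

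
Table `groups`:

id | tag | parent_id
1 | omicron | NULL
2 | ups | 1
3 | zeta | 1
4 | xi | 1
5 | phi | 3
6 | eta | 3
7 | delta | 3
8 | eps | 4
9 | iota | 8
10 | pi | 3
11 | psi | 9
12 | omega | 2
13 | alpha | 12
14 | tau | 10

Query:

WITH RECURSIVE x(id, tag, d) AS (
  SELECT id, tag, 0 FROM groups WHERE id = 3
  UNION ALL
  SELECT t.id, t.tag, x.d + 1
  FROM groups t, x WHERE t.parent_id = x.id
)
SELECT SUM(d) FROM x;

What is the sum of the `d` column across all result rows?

6

Base: id=3 (zeta) at d 0.
Iteration 1: rows with parent_id in {3} -> phi (id 5, d 1), eta (id 6, d 1), delta (id 7, d 1), pi (id 10, d 1).
Iteration 2: rows with parent_id in {5,6,7,10} -> tau (id 14, d 2).
Iteration 3: no rows with parent_id in {14}; recursion stops.
SUM(d) = 0 + 1 + 1 + 1 + 1 + 2 = 6.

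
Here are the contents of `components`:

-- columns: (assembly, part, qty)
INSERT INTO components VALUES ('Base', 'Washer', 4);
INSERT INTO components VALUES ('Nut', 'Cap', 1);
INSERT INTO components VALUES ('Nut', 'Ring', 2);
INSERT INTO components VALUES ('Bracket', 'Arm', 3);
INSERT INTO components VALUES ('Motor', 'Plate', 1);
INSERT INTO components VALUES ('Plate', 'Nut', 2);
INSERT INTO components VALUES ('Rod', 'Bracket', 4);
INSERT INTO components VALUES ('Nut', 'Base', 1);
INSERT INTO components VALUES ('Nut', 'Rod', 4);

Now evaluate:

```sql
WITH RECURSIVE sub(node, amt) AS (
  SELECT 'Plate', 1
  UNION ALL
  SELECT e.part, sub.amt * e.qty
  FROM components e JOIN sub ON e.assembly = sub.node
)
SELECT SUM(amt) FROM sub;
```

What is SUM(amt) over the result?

155

Base: (Plate, amt=1).
Iteration 1: components of {Plate} -> Nut = 1*2 = 2.
Iteration 2: components of {Nut} -> Base = 2*1 = 2, Cap = 2*1 = 2, Ring = 2*2 = 4, Rod = 2*4 = 8.
Iteration 3: components of {Base,Cap,Ring,Rod} -> Bracket = 8*4 = 32, Washer = 2*4 = 8.
Iteration 4: components of {Bracket,Washer} -> Arm = 32*3 = 96.
Iteration 5: no further components; recursion stops.
SUM(amt) = 1 + 2 + 4 + 2 + 8 + 2 + 8 + 32 + 96 = 155.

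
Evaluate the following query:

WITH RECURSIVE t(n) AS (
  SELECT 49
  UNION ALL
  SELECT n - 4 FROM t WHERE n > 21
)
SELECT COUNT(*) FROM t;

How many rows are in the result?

Base: n=49.
Iteration 1: 49 > 21 holds -> n = 49 - 4 = 45.
Iteration 2: 45 > 21 holds -> n = 45 - 4 = 41.
Iteration 3: 41 > 21 holds -> n = 41 - 4 = 37.
Iteration 4: 37 > 21 holds -> n = 37 - 4 = 33.
Iteration 5: 33 > 21 holds -> n = 33 - 4 = 29.
Iteration 6: 29 > 21 holds -> n = 29 - 4 = 25.
Iteration 7: 25 > 21 holds -> n = 25 - 4 = 21.
Iteration 8: 21 > 21 fails; recursion stops.
Total rows emitted: 8.

8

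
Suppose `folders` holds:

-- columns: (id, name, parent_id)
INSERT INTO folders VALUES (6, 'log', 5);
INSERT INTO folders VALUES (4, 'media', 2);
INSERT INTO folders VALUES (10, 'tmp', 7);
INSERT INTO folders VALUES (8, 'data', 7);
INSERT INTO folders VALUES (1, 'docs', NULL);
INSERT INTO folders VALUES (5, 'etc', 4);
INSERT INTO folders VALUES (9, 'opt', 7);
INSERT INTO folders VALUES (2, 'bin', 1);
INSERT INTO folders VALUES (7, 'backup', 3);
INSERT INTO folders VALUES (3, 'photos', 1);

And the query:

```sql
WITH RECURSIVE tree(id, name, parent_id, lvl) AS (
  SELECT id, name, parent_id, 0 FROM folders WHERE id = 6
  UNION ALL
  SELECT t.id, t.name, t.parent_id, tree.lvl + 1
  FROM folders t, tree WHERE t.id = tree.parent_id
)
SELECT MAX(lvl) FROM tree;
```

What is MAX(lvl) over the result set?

4

Base: id=6 (log), parent_id=5, lvl 0.
Iteration 1: join on id=5 -> etc (id 5, parent_id=4, lvl 1).
Iteration 2: join on id=4 -> media (id 4, parent_id=2, lvl 2).
Iteration 3: join on id=2 -> bin (id 2, parent_id=1, lvl 3).
Iteration 4: join on id=1 -> docs (id 1, parent_id=NULL, lvl 4).
Iteration 5: parent_id is NULL; no match; recursion stops.
lvl values: 0, 1, 2, 3, 4; the maximum is 4.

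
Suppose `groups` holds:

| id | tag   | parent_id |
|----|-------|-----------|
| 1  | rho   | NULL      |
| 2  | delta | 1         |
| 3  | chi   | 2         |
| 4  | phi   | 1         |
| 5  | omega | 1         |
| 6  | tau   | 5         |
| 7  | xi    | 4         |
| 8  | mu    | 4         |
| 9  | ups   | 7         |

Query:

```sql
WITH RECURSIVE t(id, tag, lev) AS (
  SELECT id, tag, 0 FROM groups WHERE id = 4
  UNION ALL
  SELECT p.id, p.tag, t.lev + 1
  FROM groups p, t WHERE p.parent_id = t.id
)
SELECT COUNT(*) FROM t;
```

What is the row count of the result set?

Base: id=4 (phi) at lev 0.
Iteration 1: rows with parent_id in {4} -> xi (id 7, lev 1), mu (id 8, lev 1).
Iteration 2: rows with parent_id in {7,8} -> ups (id 9, lev 2).
Iteration 3: no rows with parent_id in {9}; recursion stops.
Total rows emitted: 4.

4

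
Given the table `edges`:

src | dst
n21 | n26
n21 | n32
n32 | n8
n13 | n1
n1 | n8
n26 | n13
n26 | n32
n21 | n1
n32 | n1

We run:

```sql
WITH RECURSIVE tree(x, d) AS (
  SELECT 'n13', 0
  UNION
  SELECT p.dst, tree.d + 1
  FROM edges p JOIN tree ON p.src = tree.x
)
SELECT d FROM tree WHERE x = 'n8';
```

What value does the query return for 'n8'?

2

Base: (n13, d=0).
Iteration 1: edges from {n13} -> (n1, d=1).
Iteration 2: edges from {n1} -> (n8, d=2).
Iteration 3: no outgoing edges from {n8}; recursion stops.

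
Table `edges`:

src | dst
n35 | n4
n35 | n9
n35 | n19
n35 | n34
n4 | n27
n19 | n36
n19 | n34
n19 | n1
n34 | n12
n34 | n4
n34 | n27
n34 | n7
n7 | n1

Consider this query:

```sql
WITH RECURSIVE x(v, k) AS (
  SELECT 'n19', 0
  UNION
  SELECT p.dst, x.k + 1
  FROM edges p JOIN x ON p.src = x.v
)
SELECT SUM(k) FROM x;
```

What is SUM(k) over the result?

Base: (n19, k=0).
Iteration 1: edges from {n19} -> (n1, k=1), (n34, k=1), (n36, k=1).
Iteration 2: edges from {n1,n34,n36} -> (n12, k=2), (n27, k=2), (n4, k=2), (n7, k=2).
Iteration 3: edges from {n12,n27,n4,n7} -> (n1, k=3), (n27, k=3).
Iteration 4: no outgoing edges from {n1,n27}; recursion stops.
SUM(k) = 0 + 1 + 1 + 1 + 2 + 2 + 2 + 2 + 3 + 3 = 17.

17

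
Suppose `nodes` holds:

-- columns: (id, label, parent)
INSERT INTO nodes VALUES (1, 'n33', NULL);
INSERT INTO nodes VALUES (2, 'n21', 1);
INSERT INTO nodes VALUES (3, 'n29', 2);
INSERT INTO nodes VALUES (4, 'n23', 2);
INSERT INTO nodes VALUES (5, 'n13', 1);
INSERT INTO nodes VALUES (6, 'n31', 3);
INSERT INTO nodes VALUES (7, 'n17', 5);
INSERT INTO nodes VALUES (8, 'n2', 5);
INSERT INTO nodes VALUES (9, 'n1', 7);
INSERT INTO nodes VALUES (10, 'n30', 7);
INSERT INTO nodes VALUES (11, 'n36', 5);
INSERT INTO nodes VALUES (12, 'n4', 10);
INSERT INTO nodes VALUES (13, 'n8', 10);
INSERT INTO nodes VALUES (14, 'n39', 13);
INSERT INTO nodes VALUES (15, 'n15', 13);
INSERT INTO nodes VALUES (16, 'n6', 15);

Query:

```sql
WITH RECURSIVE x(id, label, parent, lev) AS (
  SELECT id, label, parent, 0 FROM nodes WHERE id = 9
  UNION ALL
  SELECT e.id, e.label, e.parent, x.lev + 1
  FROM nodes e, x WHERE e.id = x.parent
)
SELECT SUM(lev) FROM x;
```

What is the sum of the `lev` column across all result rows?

6

Base: id=9 (n1), parent=7, lev 0.
Iteration 1: join on id=7 -> n17 (id 7, parent=5, lev 1).
Iteration 2: join on id=5 -> n13 (id 5, parent=1, lev 2).
Iteration 3: join on id=1 -> n33 (id 1, parent=NULL, lev 3).
Iteration 4: parent is NULL; no match; recursion stops.
SUM(lev) = 0 + 1 + 2 + 3 = 6.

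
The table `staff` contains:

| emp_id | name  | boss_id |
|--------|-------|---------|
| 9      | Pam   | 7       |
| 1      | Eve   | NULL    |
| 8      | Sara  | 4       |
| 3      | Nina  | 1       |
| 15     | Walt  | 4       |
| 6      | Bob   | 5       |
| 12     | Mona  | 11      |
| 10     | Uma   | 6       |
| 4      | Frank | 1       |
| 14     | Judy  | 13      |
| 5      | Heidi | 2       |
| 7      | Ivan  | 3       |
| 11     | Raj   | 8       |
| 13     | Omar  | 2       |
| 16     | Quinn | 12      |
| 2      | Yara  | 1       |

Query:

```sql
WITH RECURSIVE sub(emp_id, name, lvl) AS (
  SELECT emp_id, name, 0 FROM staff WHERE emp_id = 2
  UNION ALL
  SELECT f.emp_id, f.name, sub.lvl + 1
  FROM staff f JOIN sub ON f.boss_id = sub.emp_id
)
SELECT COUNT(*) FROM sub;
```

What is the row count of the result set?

Base: emp_id=2 (Yara) at lvl 0.
Iteration 1: rows with boss_id in {2} -> Heidi (id 5, lvl 1), Omar (id 13, lvl 1).
Iteration 2: rows with boss_id in {5,13} -> Bob (id 6, lvl 2), Judy (id 14, lvl 2).
Iteration 3: rows with boss_id in {6,14} -> Uma (id 10, lvl 3).
Iteration 4: no rows with boss_id in {10}; recursion stops.
Total rows emitted: 6.

6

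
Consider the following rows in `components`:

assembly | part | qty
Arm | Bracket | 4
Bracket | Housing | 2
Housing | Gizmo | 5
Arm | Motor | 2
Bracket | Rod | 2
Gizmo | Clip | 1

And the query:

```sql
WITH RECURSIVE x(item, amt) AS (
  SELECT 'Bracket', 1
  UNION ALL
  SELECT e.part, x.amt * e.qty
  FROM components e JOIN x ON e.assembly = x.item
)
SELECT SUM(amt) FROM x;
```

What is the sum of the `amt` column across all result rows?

Base: (Bracket, amt=1).
Iteration 1: components of {Bracket} -> Housing = 1*2 = 2, Rod = 1*2 = 2.
Iteration 2: components of {Housing,Rod} -> Gizmo = 2*5 = 10.
Iteration 3: components of {Gizmo} -> Clip = 10*1 = 10.
Iteration 4: no further components; recursion stops.
SUM(amt) = 1 + 2 + 2 + 10 + 10 = 25.

25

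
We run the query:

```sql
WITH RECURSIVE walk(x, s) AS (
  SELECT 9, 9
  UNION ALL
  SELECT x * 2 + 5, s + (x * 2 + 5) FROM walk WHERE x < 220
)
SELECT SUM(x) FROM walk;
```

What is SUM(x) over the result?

Base: x=9, s=9.
Iteration 1: 9 < 220 holds -> x = 9 * 2 + 5 = 23, s = 9 + 23 = 32.
Iteration 2: 23 < 220 holds -> x = 23 * 2 + 5 = 51, s = 32 + 51 = 83.
Iteration 3: 51 < 220 holds -> x = 51 * 2 + 5 = 107, s = 83 + 107 = 190.
Iteration 4: 107 < 220 holds -> x = 107 * 2 + 5 = 219, s = 190 + 219 = 409.
Iteration 5: 219 < 220 holds -> x = 219 * 2 + 5 = 443, s = 409 + 443 = 852.
Iteration 6: 443 < 220 fails; recursion stops.
SUM(x) = 9 + 23 + 51 + 107 + 219 + 443 = 852.

852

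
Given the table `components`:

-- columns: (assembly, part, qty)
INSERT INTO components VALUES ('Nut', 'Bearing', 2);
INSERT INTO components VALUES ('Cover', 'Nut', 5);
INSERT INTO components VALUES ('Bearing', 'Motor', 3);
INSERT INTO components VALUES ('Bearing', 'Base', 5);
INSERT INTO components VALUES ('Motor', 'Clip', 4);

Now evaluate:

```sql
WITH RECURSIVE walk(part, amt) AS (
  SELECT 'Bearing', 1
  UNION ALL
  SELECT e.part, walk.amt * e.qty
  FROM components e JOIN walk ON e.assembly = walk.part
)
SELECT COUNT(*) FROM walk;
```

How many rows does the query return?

Base: (Bearing, amt=1).
Iteration 1: components of {Bearing} -> Base = 1*5 = 5, Motor = 1*3 = 3.
Iteration 2: components of {Base,Motor} -> Clip = 3*4 = 12.
Iteration 3: no further components; recursion stops.
Total rows emitted: 4.

4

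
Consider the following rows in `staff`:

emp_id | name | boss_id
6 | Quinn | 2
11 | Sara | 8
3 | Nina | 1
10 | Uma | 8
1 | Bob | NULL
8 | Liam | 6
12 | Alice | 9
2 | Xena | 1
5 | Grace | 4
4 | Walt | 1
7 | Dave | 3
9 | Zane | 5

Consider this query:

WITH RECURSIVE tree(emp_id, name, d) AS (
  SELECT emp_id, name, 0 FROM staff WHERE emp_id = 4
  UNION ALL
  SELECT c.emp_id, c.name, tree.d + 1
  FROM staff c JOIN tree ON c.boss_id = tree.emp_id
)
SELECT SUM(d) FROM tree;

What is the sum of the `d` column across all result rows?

Base: emp_id=4 (Walt) at d 0.
Iteration 1: rows with boss_id in {4} -> Grace (id 5, d 1).
Iteration 2: rows with boss_id in {5} -> Zane (id 9, d 2).
Iteration 3: rows with boss_id in {9} -> Alice (id 12, d 3).
Iteration 4: no rows with boss_id in {12}; recursion stops.
SUM(d) = 0 + 1 + 2 + 3 = 6.

6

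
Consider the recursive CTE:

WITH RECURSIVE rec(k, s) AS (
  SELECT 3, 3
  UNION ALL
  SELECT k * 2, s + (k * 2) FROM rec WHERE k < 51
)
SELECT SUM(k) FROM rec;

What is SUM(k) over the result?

189

Base: k=3, s=3.
Iteration 1: 3 < 51 holds -> k = 3 * 2 = 6, s = 3 + 6 = 9.
Iteration 2: 6 < 51 holds -> k = 6 * 2 = 12, s = 9 + 12 = 21.
Iteration 3: 12 < 51 holds -> k = 12 * 2 = 24, s = 21 + 24 = 45.
Iteration 4: 24 < 51 holds -> k = 24 * 2 = 48, s = 45 + 48 = 93.
Iteration 5: 48 < 51 holds -> k = 48 * 2 = 96, s = 93 + 96 = 189.
Iteration 6: 96 < 51 fails; recursion stops.
SUM(k) = 3 + 6 + 12 + 24 + 48 + 96 = 189.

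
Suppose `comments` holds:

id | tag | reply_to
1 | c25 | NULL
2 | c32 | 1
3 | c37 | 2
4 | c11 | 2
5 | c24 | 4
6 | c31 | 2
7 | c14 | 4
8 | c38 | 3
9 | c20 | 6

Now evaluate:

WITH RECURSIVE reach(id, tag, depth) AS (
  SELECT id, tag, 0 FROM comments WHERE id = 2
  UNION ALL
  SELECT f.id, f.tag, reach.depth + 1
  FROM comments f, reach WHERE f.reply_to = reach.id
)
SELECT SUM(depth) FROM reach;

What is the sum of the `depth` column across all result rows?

11

Base: id=2 (c32) at depth 0.
Iteration 1: rows with reply_to in {2} -> c37 (id 3, depth 1), c11 (id 4, depth 1), c31 (id 6, depth 1).
Iteration 2: rows with reply_to in {3,4,6} -> c24 (id 5, depth 2), c14 (id 7, depth 2), c38 (id 8, depth 2), c20 (id 9, depth 2).
Iteration 3: no rows with reply_to in {5,7,8,9}; recursion stops.
SUM(depth) = 0 + 1 + 1 + 1 + 2 + 2 + 2 + 2 = 11.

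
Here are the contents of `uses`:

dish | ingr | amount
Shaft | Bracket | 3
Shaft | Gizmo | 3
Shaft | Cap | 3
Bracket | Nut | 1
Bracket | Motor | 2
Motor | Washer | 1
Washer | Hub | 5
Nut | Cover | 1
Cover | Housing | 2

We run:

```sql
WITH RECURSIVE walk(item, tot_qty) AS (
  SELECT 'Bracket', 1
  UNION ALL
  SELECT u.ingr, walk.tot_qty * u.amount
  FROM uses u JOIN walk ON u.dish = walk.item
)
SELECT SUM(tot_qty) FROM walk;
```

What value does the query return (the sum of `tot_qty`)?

19

Base: (Bracket, tot_qty=1).
Iteration 1: components of {Bracket} -> Motor = 1*2 = 2, Nut = 1*1 = 1.
Iteration 2: components of {Motor,Nut} -> Cover = 1*1 = 1, Washer = 2*1 = 2.
Iteration 3: components of {Cover,Washer} -> Housing = 1*2 = 2, Hub = 2*5 = 10.
Iteration 4: no further components; recursion stops.
SUM(tot_qty) = 1 + 1 + 2 + 1 + 2 + 2 + 10 = 19.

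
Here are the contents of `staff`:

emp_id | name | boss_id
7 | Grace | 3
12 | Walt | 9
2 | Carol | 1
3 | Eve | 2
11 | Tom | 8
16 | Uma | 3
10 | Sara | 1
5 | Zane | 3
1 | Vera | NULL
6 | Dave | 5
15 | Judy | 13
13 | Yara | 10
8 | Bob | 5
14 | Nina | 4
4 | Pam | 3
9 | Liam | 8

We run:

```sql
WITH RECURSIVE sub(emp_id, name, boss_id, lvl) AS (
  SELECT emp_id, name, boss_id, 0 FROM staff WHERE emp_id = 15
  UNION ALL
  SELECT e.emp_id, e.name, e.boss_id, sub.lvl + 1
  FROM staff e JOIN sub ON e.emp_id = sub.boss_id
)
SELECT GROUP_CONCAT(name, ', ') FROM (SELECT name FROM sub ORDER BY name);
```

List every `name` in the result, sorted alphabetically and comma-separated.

Base: emp_id=15 (Judy), boss_id=13, lvl 0.
Iteration 1: join on emp_id=13 -> Yara (id 13, boss_id=10, lvl 1).
Iteration 2: join on emp_id=10 -> Sara (id 10, boss_id=1, lvl 2).
Iteration 3: join on emp_id=1 -> Vera (id 1, boss_id=NULL, lvl 3).
Iteration 4: boss_id is NULL; no match; recursion stops.

Judy, Sara, Vera, Yara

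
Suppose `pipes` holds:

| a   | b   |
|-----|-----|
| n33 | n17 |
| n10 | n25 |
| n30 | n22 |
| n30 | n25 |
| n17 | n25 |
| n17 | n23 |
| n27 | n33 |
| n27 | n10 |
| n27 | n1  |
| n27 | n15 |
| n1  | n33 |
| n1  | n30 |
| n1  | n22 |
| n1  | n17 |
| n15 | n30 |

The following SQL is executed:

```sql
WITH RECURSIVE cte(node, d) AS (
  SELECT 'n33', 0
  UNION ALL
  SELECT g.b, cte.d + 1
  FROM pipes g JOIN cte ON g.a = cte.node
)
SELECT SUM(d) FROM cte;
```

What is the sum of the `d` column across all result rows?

5

Base: (n33, d=0).
Iteration 1: edges from {n33} -> (n17, d=1).
Iteration 2: edges from {n17} -> (n23, d=2), (n25, d=2).
Iteration 3: no outgoing edges from {n23,n25}; recursion stops.
SUM(d) = 0 + 1 + 2 + 2 = 5.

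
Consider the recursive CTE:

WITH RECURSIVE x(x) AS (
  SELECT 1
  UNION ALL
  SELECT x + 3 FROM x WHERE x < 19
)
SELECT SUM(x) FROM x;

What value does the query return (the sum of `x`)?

Base: x=1.
Iteration 1: 1 < 19 holds -> x = 1 + 3 = 4.
Iteration 2: 4 < 19 holds -> x = 4 + 3 = 7.
Iteration 3: 7 < 19 holds -> x = 7 + 3 = 10.
Iteration 4: 10 < 19 holds -> x = 10 + 3 = 13.
Iteration 5: 13 < 19 holds -> x = 13 + 3 = 16.
Iteration 6: 16 < 19 holds -> x = 16 + 3 = 19.
Iteration 7: 19 < 19 fails; recursion stops.
SUM(x) = 1 + 4 + 7 + 10 + 13 + 16 + 19 = 70.

70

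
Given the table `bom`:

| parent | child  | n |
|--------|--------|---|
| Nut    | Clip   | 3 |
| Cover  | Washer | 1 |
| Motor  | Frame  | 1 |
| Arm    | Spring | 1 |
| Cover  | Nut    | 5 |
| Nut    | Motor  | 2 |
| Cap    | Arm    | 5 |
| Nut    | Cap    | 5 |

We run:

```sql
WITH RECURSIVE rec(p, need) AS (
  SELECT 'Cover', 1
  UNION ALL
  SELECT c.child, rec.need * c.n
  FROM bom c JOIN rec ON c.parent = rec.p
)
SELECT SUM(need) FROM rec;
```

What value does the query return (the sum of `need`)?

317

Base: (Cover, need=1).
Iteration 1: components of {Cover} -> Nut = 1*5 = 5, Washer = 1*1 = 1.
Iteration 2: components of {Nut,Washer} -> Cap = 5*5 = 25, Clip = 5*3 = 15, Motor = 5*2 = 10.
Iteration 3: components of {Cap,Clip,Motor} -> Arm = 25*5 = 125, Frame = 10*1 = 10.
Iteration 4: components of {Arm,Frame} -> Spring = 125*1 = 125.
Iteration 5: no further components; recursion stops.
SUM(need) = 1 + 1 + 5 + 25 + 10 + 15 + 125 + 10 + 125 = 317.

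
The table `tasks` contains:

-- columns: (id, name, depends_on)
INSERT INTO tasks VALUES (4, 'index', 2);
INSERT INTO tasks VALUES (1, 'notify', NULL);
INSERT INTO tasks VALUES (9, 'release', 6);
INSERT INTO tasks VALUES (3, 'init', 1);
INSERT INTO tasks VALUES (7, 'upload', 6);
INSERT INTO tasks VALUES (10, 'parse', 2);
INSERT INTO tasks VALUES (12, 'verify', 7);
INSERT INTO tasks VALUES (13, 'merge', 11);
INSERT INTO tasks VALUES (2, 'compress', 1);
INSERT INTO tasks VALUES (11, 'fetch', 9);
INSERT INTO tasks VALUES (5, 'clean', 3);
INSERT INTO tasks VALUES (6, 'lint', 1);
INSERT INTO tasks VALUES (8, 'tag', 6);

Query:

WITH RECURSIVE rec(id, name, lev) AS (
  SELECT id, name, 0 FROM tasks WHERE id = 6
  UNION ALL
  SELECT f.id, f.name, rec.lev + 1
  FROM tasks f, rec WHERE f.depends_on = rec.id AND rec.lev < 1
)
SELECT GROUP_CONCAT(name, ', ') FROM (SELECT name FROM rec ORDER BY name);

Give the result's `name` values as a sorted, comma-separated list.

lint, release, tag, upload

Base: id=6 (lint) at lev 0.
Iteration 1: rows with depends_on in {6} -> upload (id 7, lev 1), tag (id 8, lev 1), release (id 9, lev 1).
Iteration 2: lev < 1 fails for all current rows; recursion stops.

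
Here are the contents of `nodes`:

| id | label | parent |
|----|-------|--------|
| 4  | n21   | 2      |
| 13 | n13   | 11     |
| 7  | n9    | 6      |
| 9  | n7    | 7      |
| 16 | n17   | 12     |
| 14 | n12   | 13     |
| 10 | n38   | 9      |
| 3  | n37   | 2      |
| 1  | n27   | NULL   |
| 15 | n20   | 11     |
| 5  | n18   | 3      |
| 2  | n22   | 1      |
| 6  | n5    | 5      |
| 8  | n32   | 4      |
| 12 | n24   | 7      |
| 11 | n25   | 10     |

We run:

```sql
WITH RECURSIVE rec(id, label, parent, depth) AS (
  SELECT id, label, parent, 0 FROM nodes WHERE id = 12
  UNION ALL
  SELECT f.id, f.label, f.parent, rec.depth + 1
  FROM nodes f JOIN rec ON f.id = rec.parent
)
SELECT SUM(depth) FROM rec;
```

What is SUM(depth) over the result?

Base: id=12 (n24), parent=7, depth 0.
Iteration 1: join on id=7 -> n9 (id 7, parent=6, depth 1).
Iteration 2: join on id=6 -> n5 (id 6, parent=5, depth 2).
Iteration 3: join on id=5 -> n18 (id 5, parent=3, depth 3).
Iteration 4: join on id=3 -> n37 (id 3, parent=2, depth 4).
Iteration 5: join on id=2 -> n22 (id 2, parent=1, depth 5).
Iteration 6: join on id=1 -> n27 (id 1, parent=NULL, depth 6).
Iteration 7: parent is NULL; no match; recursion stops.
SUM(depth) = 0 + 1 + 2 + 3 + 4 + 5 + 6 = 21.

21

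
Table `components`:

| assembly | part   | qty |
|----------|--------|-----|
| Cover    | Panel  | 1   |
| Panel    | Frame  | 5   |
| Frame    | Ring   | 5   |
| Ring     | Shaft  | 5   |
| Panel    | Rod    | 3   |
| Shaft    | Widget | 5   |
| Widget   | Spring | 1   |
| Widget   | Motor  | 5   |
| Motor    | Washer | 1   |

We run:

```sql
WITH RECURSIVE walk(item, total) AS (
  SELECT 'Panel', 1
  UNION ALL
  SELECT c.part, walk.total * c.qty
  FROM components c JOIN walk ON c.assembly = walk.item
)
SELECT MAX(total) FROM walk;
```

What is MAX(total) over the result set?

3125

Base: (Panel, total=1).
Iteration 1: components of {Panel} -> Frame = 1*5 = 5, Rod = 1*3 = 3.
Iteration 2: components of {Frame,Rod} -> Ring = 5*5 = 25.
Iteration 3: components of {Ring} -> Shaft = 25*5 = 125.
Iteration 4: components of {Shaft} -> Widget = 125*5 = 625.
Iteration 5: components of {Widget} -> Motor = 625*5 = 3125, Spring = 625*1 = 625.
Iteration 6: components of {Motor,Spring} -> Washer = 3125*1 = 3125.
Iteration 7: no further components; recursion stops.
total values: 1, 5, 3, 25, 125, 625, 625, 3125, 3125; the maximum is 3125.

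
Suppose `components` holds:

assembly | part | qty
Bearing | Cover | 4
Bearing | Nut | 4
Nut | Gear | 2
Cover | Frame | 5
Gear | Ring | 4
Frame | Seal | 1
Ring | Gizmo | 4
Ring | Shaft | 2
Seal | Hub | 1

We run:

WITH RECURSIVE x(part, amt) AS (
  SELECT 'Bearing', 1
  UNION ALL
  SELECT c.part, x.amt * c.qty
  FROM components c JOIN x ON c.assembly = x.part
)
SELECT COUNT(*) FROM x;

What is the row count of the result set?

10

Base: (Bearing, amt=1).
Iteration 1: components of {Bearing} -> Cover = 1*4 = 4, Nut = 1*4 = 4.
Iteration 2: components of {Cover,Nut} -> Frame = 4*5 = 20, Gear = 4*2 = 8.
Iteration 3: components of {Frame,Gear} -> Ring = 8*4 = 32, Seal = 20*1 = 20.
Iteration 4: components of {Ring,Seal} -> Gizmo = 32*4 = 128, Hub = 20*1 = 20, Shaft = 32*2 = 64.
Iteration 5: no further components; recursion stops.
Total rows emitted: 10.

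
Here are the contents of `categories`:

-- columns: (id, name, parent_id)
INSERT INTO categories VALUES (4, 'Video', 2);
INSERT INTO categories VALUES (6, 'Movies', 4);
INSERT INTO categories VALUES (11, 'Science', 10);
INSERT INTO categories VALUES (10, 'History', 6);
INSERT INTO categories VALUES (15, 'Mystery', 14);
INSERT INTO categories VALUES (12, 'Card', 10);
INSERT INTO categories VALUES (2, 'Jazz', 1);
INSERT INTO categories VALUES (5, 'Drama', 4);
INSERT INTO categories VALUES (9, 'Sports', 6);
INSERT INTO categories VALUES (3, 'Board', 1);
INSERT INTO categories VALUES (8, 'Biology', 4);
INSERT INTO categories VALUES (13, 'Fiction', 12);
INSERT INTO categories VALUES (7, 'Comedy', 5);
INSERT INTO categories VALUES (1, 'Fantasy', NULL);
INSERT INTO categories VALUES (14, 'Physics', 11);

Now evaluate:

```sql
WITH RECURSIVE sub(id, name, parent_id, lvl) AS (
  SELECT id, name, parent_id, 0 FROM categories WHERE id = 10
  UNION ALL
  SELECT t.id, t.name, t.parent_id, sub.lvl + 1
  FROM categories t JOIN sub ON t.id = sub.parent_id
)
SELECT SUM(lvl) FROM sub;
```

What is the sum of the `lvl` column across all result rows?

Base: id=10 (History), parent_id=6, lvl 0.
Iteration 1: join on id=6 -> Movies (id 6, parent_id=4, lvl 1).
Iteration 2: join on id=4 -> Video (id 4, parent_id=2, lvl 2).
Iteration 3: join on id=2 -> Jazz (id 2, parent_id=1, lvl 3).
Iteration 4: join on id=1 -> Fantasy (id 1, parent_id=NULL, lvl 4).
Iteration 5: parent_id is NULL; no match; recursion stops.
SUM(lvl) = 0 + 1 + 2 + 3 + 4 = 10.

10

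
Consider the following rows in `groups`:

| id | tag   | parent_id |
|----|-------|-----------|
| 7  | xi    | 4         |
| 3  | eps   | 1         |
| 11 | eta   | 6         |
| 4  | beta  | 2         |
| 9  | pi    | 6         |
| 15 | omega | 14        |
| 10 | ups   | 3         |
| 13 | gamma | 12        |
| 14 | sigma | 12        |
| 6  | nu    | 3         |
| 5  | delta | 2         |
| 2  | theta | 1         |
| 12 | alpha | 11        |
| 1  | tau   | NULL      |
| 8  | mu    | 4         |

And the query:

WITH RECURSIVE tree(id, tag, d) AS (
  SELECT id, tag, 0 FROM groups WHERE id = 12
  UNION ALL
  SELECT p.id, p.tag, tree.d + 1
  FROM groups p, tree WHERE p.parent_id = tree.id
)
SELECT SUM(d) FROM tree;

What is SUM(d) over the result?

4

Base: id=12 (alpha) at d 0.
Iteration 1: rows with parent_id in {12} -> gamma (id 13, d 1), sigma (id 14, d 1).
Iteration 2: rows with parent_id in {13,14} -> omega (id 15, d 2).
Iteration 3: no rows with parent_id in {15}; recursion stops.
SUM(d) = 0 + 1 + 1 + 2 = 4.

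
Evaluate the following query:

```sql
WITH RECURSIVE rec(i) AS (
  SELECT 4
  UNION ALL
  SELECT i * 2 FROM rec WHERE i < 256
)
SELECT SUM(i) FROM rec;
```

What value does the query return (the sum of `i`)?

508

Base: i=4.
Iteration 1: 4 < 256 holds -> i = 4 * 2 = 8.
Iteration 2: 8 < 256 holds -> i = 8 * 2 = 16.
Iteration 3: 16 < 256 holds -> i = 16 * 2 = 32.
Iteration 4: 32 < 256 holds -> i = 32 * 2 = 64.
Iteration 5: 64 < 256 holds -> i = 64 * 2 = 128.
Iteration 6: 128 < 256 holds -> i = 128 * 2 = 256.
Iteration 7: 256 < 256 fails; recursion stops.
SUM(i) = 4 + 8 + 16 + 32 + 64 + 128 + 256 = 508.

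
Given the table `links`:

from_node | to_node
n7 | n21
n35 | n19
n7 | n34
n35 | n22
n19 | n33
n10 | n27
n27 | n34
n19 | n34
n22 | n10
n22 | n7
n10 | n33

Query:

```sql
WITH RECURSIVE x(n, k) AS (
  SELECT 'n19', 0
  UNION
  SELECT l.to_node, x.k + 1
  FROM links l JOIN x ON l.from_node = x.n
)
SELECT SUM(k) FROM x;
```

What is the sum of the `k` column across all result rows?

Base: (n19, k=0).
Iteration 1: edges from {n19} -> (n33, k=1), (n34, k=1).
Iteration 2: no outgoing edges from {n33,n34}; recursion stops.
SUM(k) = 0 + 1 + 1 = 2.

2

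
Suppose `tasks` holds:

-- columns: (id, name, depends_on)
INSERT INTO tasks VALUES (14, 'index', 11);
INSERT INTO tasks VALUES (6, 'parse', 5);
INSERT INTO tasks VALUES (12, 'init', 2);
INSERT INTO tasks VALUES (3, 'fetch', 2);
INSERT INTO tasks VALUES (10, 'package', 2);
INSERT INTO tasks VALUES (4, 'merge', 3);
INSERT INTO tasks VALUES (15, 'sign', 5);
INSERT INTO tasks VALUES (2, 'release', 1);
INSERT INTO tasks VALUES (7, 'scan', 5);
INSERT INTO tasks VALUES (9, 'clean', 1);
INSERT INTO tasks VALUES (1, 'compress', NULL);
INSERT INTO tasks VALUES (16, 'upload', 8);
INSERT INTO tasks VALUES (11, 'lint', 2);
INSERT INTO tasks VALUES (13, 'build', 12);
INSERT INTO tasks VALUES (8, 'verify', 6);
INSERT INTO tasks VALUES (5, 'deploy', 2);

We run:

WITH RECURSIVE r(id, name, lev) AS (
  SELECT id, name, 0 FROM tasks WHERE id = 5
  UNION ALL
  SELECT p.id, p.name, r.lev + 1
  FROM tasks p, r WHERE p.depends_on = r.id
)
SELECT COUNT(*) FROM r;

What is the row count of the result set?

6

Base: id=5 (deploy) at lev 0.
Iteration 1: rows with depends_on in {5} -> parse (id 6, lev 1), scan (id 7, lev 1), sign (id 15, lev 1).
Iteration 2: rows with depends_on in {6,7,15} -> verify (id 8, lev 2).
Iteration 3: rows with depends_on in {8} -> upload (id 16, lev 3).
Iteration 4: no rows with depends_on in {16}; recursion stops.
Total rows emitted: 6.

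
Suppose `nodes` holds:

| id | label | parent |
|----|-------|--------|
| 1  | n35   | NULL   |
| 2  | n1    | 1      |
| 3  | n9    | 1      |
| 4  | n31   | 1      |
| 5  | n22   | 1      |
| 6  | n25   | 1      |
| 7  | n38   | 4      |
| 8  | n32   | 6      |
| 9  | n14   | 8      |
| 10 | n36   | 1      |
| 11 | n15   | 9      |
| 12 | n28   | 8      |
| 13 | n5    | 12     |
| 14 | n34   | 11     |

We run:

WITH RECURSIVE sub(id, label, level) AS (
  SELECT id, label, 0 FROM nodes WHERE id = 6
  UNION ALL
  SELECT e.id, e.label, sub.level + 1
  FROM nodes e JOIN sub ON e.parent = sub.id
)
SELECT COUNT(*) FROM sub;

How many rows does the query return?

7

Base: id=6 (n25) at level 0.
Iteration 1: rows with parent in {6} -> n32 (id 8, level 1).
Iteration 2: rows with parent in {8} -> n14 (id 9, level 2), n28 (id 12, level 2).
Iteration 3: rows with parent in {9,12} -> n15 (id 11, level 3), n5 (id 13, level 3).
Iteration 4: rows with parent in {11,13} -> n34 (id 14, level 4).
Iteration 5: no rows with parent in {14}; recursion stops.
Total rows emitted: 7.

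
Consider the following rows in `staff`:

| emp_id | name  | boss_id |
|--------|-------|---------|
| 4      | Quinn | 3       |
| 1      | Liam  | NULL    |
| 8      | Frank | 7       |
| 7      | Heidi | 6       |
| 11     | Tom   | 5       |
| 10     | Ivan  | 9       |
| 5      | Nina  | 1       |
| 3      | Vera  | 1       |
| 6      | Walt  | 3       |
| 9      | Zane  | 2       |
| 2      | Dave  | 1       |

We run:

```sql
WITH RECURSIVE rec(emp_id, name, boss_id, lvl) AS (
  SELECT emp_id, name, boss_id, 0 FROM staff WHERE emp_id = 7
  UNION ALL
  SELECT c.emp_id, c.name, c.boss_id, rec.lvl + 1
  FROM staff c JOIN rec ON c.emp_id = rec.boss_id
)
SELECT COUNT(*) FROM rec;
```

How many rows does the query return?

4

Base: emp_id=7 (Heidi), boss_id=6, lvl 0.
Iteration 1: join on emp_id=6 -> Walt (id 6, boss_id=3, lvl 1).
Iteration 2: join on emp_id=3 -> Vera (id 3, boss_id=1, lvl 2).
Iteration 3: join on emp_id=1 -> Liam (id 1, boss_id=NULL, lvl 3).
Iteration 4: boss_id is NULL; no match; recursion stops.
Total rows emitted: 4.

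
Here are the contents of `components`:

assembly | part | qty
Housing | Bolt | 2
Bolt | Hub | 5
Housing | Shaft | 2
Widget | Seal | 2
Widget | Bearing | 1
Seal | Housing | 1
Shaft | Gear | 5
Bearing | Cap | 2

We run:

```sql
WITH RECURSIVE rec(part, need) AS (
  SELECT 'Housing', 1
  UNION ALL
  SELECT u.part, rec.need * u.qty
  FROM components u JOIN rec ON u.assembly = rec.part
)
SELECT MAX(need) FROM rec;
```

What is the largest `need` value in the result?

10

Base: (Housing, need=1).
Iteration 1: components of {Housing} -> Bolt = 1*2 = 2, Shaft = 1*2 = 2.
Iteration 2: components of {Bolt,Shaft} -> Gear = 2*5 = 10, Hub = 2*5 = 10.
Iteration 3: no further components; recursion stops.
need values: 1, 2, 2, 10, 10; the maximum is 10.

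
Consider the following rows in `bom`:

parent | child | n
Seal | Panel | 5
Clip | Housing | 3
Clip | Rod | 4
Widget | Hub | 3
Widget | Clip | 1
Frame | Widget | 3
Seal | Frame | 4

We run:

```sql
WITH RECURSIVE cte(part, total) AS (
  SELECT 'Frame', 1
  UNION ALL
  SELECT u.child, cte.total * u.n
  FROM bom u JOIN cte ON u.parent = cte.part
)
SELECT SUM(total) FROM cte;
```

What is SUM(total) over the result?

Base: (Frame, total=1).
Iteration 1: components of {Frame} -> Widget = 1*3 = 3.
Iteration 2: components of {Widget} -> Clip = 3*1 = 3, Hub = 3*3 = 9.
Iteration 3: components of {Clip,Hub} -> Housing = 3*3 = 9, Rod = 3*4 = 12.
Iteration 4: no further components; recursion stops.
SUM(total) = 1 + 3 + 9 + 3 + 9 + 12 = 37.

37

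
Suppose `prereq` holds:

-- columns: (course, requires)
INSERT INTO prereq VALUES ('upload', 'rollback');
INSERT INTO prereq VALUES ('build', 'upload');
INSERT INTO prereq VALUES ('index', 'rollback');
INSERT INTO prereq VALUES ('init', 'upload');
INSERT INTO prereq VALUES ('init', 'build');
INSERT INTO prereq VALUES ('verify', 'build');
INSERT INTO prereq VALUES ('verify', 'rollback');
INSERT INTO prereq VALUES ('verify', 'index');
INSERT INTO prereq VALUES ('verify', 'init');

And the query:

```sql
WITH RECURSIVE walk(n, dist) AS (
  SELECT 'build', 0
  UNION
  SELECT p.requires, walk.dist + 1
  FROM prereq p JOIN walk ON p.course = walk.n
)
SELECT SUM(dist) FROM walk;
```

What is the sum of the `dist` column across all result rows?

Base: (build, dist=0).
Iteration 1: edges from {build} -> (upload, dist=1).
Iteration 2: edges from {upload} -> (rollback, dist=2).
Iteration 3: no outgoing edges from {rollback}; recursion stops.
SUM(dist) = 0 + 1 + 2 = 3.

3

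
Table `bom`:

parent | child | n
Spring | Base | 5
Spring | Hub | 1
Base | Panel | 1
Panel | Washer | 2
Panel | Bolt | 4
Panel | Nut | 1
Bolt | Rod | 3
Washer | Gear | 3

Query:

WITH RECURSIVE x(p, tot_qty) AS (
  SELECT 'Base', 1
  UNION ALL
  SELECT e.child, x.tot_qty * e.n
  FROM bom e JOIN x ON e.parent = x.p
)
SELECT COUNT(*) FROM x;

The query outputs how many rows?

7

Base: (Base, tot_qty=1).
Iteration 1: components of {Base} -> Panel = 1*1 = 1.
Iteration 2: components of {Panel} -> Bolt = 1*4 = 4, Nut = 1*1 = 1, Washer = 1*2 = 2.
Iteration 3: components of {Bolt,Nut,Washer} -> Gear = 2*3 = 6, Rod = 4*3 = 12.
Iteration 4: no further components; recursion stops.
Total rows emitted: 7.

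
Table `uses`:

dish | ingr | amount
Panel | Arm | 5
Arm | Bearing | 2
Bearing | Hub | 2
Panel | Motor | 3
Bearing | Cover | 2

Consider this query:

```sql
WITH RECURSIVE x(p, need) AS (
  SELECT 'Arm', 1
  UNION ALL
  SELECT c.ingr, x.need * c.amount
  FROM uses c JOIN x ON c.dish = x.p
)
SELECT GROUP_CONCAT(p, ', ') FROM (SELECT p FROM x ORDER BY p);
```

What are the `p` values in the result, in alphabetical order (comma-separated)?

Arm, Bearing, Cover, Hub

Base: (Arm, need=1).
Iteration 1: components of {Arm} -> Bearing = 1*2 = 2.
Iteration 2: components of {Bearing} -> Cover = 2*2 = 4, Hub = 2*2 = 4.
Iteration 3: no further components; recursion stops.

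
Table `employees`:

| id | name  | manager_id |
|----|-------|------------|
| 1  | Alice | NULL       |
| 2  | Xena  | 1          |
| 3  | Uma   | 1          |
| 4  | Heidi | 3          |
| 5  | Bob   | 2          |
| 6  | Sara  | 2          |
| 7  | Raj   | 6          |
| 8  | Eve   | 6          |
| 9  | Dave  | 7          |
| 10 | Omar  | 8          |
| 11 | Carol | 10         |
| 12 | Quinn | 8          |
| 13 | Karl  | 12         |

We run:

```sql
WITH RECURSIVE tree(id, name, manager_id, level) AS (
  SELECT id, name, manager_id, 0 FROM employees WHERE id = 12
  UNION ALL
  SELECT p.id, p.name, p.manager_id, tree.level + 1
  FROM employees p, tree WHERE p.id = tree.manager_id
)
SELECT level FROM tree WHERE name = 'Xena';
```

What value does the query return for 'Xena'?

3

Base: id=12 (Quinn), manager_id=8, level 0.
Iteration 1: join on id=8 -> Eve (id 8, manager_id=6, level 1).
Iteration 2: join on id=6 -> Sara (id 6, manager_id=2, level 2).
Iteration 3: join on id=2 -> Xena (id 2, manager_id=1, level 3).
Iteration 4: join on id=1 -> Alice (id 1, manager_id=NULL, level 4).
Iteration 5: manager_id is NULL; no match; recursion stops.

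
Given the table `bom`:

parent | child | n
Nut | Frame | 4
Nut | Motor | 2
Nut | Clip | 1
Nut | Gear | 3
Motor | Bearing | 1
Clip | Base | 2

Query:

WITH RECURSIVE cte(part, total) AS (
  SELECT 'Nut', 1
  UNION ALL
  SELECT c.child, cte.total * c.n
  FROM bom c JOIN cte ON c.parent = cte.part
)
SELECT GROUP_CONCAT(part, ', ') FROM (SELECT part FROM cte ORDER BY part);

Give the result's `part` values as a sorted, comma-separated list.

Base, Bearing, Clip, Frame, Gear, Motor, Nut

Base: (Nut, total=1).
Iteration 1: components of {Nut} -> Clip = 1*1 = 1, Frame = 1*4 = 4, Gear = 1*3 = 3, Motor = 1*2 = 2.
Iteration 2: components of {Clip,Frame,Gear,Motor} -> Base = 1*2 = 2, Bearing = 2*1 = 2.
Iteration 3: no further components; recursion stops.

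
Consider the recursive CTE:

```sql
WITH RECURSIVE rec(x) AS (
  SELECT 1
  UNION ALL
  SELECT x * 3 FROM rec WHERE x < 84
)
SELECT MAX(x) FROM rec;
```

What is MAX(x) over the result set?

Base: x=1.
Iteration 1: 1 < 84 holds -> x = 1 * 3 = 3.
Iteration 2: 3 < 84 holds -> x = 3 * 3 = 9.
Iteration 3: 9 < 84 holds -> x = 9 * 3 = 27.
Iteration 4: 27 < 84 holds -> x = 27 * 3 = 81.
Iteration 5: 81 < 84 holds -> x = 81 * 3 = 243.
Iteration 6: 243 < 84 fails; recursion stops.
x values: 1, 3, 9, 27, 81, 243; the maximum is 243.

243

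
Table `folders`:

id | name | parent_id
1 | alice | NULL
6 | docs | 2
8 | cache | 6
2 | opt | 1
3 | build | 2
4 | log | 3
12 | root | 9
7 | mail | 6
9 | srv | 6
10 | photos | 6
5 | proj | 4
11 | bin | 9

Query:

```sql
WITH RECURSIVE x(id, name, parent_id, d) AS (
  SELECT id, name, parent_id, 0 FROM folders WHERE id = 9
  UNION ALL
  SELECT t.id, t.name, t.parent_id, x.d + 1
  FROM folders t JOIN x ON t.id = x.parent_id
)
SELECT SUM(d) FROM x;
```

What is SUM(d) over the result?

Base: id=9 (srv), parent_id=6, d 0.
Iteration 1: join on id=6 -> docs (id 6, parent_id=2, d 1).
Iteration 2: join on id=2 -> opt (id 2, parent_id=1, d 2).
Iteration 3: join on id=1 -> alice (id 1, parent_id=NULL, d 3).
Iteration 4: parent_id is NULL; no match; recursion stops.
SUM(d) = 0 + 1 + 2 + 3 = 6.

6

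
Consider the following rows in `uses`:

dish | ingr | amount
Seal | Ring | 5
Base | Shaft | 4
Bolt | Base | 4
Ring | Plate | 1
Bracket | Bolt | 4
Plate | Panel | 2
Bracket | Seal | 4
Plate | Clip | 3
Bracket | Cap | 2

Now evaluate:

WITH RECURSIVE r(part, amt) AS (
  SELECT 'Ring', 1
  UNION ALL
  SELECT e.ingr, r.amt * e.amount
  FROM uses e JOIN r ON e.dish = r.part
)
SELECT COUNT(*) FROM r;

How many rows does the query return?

4

Base: (Ring, amt=1).
Iteration 1: components of {Ring} -> Plate = 1*1 = 1.
Iteration 2: components of {Plate} -> Clip = 1*3 = 3, Panel = 1*2 = 2.
Iteration 3: no further components; recursion stops.
Total rows emitted: 4.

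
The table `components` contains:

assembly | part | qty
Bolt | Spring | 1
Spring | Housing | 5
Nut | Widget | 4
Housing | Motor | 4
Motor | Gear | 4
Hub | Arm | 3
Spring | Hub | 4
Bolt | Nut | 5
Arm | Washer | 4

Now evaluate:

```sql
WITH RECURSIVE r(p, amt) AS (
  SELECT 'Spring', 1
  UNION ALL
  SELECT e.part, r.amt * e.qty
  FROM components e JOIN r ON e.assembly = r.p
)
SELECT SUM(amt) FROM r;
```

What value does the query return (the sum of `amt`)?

Base: (Spring, amt=1).
Iteration 1: components of {Spring} -> Housing = 1*5 = 5, Hub = 1*4 = 4.
Iteration 2: components of {Housing,Hub} -> Arm = 4*3 = 12, Motor = 5*4 = 20.
Iteration 3: components of {Arm,Motor} -> Gear = 20*4 = 80, Washer = 12*4 = 48.
Iteration 4: no further components; recursion stops.
SUM(amt) = 1 + 4 + 5 + 12 + 20 + 48 + 80 = 170.

170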